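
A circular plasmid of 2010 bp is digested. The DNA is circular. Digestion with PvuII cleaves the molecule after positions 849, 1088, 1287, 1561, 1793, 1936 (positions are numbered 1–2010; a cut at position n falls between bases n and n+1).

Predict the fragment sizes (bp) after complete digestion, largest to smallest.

923, 274, 239, 232, 199, 143 bp

Circular molecule, 6 cuts → 6 fragments:
  1088 − 849 = 239 bp
  1287 − 1088 = 199 bp
  1561 − 1287 = 274 bp
  1793 − 1561 = 232 bp
  1936 − 1793 = 143 bp
  wrap: 2010 − 1936 + 849 = 923 bp
Sorted largest to smallest: 923, 274, 239, 232, 199, 143 bp.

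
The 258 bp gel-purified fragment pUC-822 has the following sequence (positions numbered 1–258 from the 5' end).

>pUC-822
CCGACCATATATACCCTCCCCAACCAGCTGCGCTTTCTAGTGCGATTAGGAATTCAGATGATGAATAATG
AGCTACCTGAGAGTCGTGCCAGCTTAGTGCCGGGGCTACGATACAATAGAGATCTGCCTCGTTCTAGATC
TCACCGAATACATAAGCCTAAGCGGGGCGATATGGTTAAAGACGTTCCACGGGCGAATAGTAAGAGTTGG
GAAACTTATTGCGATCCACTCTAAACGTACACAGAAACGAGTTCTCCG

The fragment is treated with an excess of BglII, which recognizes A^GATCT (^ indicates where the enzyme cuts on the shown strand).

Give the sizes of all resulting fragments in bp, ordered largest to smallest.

122, 120, 16 bp

BglII sites (AGATCT) start at positions 120, 136.
BglII cuts after the first base of each site, so after positions 120, 136.
Linear molecule, 2 cuts → 3 fragments:
  1–120 → 120 bp
  121–136 → 16 bp
  137–258 → 122 bp
Sorted largest to smallest: 122, 120, 16 bp.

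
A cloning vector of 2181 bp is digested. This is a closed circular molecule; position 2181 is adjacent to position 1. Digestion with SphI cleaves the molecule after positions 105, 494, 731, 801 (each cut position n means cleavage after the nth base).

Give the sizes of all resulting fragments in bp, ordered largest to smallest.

1485, 389, 237, 70 bp

Circular molecule, 4 cuts → 4 fragments:
  494 − 105 = 389 bp
  731 − 494 = 237 bp
  801 − 731 = 70 bp
  wrap: 2181 − 801 + 105 = 1485 bp
Sorted largest to smallest: 1485, 389, 237, 70 bp.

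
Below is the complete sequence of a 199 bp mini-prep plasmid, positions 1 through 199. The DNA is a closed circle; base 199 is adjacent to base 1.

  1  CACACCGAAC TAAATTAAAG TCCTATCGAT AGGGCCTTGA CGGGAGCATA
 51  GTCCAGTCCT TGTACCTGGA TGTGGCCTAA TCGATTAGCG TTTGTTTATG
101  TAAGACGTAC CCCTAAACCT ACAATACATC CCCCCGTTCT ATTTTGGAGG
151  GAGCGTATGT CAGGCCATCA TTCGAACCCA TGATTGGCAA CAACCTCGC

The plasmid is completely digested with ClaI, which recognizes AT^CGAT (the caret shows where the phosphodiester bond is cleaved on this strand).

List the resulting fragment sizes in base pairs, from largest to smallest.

ClaI sites (ATCGAT) start at positions 25, 80.
ClaI cuts after base 2 of each site, so after positions 26, 81.
Circular molecule, 2 cuts → 2 fragments:
  27–81 → 55 bp
  82–199 then 1–26 → 118 + 26 = 144 bp
Sorted largest to smallest: 144, 55 bp.

144, 55 bp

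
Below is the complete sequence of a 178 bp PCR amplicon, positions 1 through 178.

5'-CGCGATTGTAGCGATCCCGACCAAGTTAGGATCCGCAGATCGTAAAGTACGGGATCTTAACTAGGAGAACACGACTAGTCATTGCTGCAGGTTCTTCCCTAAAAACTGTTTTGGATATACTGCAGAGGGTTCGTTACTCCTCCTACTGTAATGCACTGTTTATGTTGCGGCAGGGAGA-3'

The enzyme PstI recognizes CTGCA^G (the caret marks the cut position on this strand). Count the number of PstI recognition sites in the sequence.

CTGCAG occurs starting at positions 85, 120.
PstI cuts at 2 sites.

2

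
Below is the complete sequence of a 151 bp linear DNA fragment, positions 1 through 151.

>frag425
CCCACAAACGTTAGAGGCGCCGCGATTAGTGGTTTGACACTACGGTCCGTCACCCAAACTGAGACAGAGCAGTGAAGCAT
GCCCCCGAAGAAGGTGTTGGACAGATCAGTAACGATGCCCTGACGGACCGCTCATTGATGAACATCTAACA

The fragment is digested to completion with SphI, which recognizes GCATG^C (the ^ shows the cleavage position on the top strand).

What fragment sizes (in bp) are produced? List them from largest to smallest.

The SphI site (GCATGC) starts at position 77.
SphI cuts after base 5 of each site (before the last base), so after position 81.
Linear molecule, 1 cut → 2 fragments:
  1–81 → 81 bp
  82–151 → 70 bp
Sorted largest to smallest: 81, 70 bp.

81, 70 bp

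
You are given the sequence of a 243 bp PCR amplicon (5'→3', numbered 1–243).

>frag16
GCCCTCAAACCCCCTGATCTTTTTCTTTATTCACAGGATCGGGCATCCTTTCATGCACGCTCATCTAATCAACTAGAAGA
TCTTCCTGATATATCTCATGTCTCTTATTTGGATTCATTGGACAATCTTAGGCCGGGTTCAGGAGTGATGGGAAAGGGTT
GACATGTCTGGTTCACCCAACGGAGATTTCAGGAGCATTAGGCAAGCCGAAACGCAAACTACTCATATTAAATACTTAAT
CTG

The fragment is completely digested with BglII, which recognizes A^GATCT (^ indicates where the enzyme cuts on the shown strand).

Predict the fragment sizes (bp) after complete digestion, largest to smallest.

165, 78 bp

The BglII site (AGATCT) starts at position 78.
BglII cuts after the first base of each site, so after position 78.
Linear molecule, 1 cut → 2 fragments:
  1–78 → 78 bp
  79–243 → 165 bp
Sorted largest to smallest: 165, 78 bp.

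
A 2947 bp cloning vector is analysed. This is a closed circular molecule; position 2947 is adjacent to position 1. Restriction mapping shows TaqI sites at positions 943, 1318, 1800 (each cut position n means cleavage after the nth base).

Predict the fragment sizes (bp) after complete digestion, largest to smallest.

Circular molecule, 3 cuts → 3 fragments:
  1318 − 943 = 375 bp
  1800 − 1318 = 482 bp
  wrap: 2947 − 1800 + 943 = 2090 bp
Sorted largest to smallest: 2090, 482, 375 bp.

2090, 482, 375 bp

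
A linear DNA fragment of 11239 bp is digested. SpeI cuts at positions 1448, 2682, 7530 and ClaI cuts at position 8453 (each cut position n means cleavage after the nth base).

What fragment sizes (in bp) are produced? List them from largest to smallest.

Combined cut positions (sorted): 1448, 2682, 7530, 8453.
Linear molecule, 4 cuts → 5 fragments:
  1448 − 0 = 1448 bp
  2682 − 1448 = 1234 bp
  7530 − 2682 = 4848 bp
  8453 − 7530 = 923 bp
  11239 − 8453 = 2786 bp
Sorted largest to smallest: 4848, 2786, 1448, 1234, 923 bp.

4848, 2786, 1448, 1234, 923 bp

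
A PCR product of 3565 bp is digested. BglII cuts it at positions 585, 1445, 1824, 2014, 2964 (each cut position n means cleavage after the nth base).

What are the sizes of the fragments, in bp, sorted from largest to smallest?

Linear molecule, 5 cuts → 6 fragments:
  585 − 0 = 585 bp
  1445 − 585 = 860 bp
  1824 − 1445 = 379 bp
  2014 − 1824 = 190 bp
  2964 − 2014 = 950 bp
  3565 − 2964 = 601 bp
Sorted largest to smallest: 950, 860, 601, 585, 379, 190 bp.

950, 860, 601, 585, 379, 190 bp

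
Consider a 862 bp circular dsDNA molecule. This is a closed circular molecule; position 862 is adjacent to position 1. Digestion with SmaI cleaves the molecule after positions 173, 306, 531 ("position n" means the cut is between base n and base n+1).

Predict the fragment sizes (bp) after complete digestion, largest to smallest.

Circular molecule, 3 cuts → 3 fragments:
  306 − 173 = 133 bp
  531 − 306 = 225 bp
  wrap: 862 − 531 + 173 = 504 bp
Sorted largest to smallest: 504, 225, 133 bp.

504, 225, 133 bp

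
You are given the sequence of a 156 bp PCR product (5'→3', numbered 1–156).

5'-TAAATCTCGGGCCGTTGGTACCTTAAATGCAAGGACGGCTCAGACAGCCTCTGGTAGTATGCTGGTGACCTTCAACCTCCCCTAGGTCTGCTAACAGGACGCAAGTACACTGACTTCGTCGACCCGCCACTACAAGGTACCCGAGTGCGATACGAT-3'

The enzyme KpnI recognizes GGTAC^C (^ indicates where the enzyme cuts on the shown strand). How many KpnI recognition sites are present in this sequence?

2

GGTACC occurs starting at positions 17, 136.
KpnI cuts at 2 sites.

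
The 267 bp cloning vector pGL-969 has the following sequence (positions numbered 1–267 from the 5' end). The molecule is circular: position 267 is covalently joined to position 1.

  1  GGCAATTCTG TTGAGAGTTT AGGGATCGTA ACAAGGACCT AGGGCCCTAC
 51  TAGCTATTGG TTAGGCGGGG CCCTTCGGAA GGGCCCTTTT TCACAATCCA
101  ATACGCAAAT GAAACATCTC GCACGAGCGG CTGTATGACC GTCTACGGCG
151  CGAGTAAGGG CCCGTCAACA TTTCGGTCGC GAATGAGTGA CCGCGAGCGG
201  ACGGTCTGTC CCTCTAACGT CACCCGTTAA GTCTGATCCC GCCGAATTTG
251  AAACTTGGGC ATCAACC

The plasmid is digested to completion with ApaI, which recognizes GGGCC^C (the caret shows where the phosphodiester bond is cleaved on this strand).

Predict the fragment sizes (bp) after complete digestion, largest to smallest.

151, 77, 26, 13 bp

ApaI sites (GGGCCC) start at positions 42, 68, 81, 158.
ApaI cuts after base 5 of each site (before the last base), so after positions 46, 72, 85, 162.
Circular molecule, 4 cuts → 4 fragments:
  47–72 → 26 bp
  73–85 → 13 bp
  86–162 → 77 bp
  163–267 then 1–46 → 105 + 46 = 151 bp
Sorted largest to smallest: 151, 77, 26, 13 bp.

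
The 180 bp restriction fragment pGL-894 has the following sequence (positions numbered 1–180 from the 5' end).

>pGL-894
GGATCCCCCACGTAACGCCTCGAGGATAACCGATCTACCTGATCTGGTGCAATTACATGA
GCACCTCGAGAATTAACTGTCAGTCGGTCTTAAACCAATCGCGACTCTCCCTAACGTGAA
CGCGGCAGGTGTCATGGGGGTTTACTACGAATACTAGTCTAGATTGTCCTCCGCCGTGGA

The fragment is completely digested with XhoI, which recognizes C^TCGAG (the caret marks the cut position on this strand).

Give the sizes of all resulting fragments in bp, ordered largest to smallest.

XhoI sites (CTCGAG) start at positions 19, 65.
XhoI cuts after the first base of each site, so after positions 19, 65.
Linear molecule, 2 cuts → 3 fragments:
  1–19 → 19 bp
  20–65 → 46 bp
  66–180 → 115 bp
Sorted largest to smallest: 115, 46, 19 bp.

115, 46, 19 bp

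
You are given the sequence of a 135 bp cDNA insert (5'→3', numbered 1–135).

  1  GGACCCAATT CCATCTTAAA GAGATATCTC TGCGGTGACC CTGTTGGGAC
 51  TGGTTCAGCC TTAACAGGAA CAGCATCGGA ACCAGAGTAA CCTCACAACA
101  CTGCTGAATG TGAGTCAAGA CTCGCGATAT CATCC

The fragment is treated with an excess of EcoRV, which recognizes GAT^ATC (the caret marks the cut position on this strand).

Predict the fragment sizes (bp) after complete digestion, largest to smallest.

103, 25, 7 bp

EcoRV sites (GATATC) start at positions 23, 126.
EcoRV cuts after base 3 of each site, so after positions 25, 128.
Linear molecule, 2 cuts → 3 fragments:
  1–25 → 25 bp
  26–128 → 103 bp
  129–135 → 7 bp
Sorted largest to smallest: 103, 25, 7 bp.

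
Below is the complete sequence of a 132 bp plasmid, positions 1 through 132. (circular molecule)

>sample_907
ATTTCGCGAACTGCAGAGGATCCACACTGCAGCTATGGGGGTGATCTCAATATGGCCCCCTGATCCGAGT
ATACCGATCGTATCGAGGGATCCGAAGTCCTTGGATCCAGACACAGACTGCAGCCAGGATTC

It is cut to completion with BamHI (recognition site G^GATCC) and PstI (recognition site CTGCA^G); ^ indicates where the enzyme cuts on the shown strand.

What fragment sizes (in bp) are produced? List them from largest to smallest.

57, 25, 19, 15, 13, 3 bp

BamHI sites (GGATCC) start at positions 18, 88, 103.
BamHI cuts after the first base of each site, so after positions 18, 88, 103.
PstI sites (CTGCAG) start at positions 11, 27, 118.
PstI cuts after base 5 of each site (before the last base), so after positions 15, 31, 122.
Combined cut positions: 15, 18, 31, 88, 103, 122.
Circular molecule, 6 cuts → 6 fragments:
  16–18 → 3 bp
  19–31 → 13 bp
  32–88 → 57 bp
  89–103 → 15 bp
  104–122 → 19 bp
  123–132 then 1–15 → 10 + 15 = 25 bp
Sorted largest to smallest: 57, 25, 19, 15, 13, 3 bp.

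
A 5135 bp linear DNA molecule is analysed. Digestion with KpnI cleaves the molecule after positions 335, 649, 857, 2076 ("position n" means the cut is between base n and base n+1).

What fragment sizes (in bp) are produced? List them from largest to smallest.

3059, 1219, 335, 314, 208 bp

Linear molecule, 4 cuts → 5 fragments:
  335 − 0 = 335 bp
  649 − 335 = 314 bp
  857 − 649 = 208 bp
  2076 − 857 = 1219 bp
  5135 − 2076 = 3059 bp
Sorted largest to smallest: 3059, 1219, 335, 314, 208 bp.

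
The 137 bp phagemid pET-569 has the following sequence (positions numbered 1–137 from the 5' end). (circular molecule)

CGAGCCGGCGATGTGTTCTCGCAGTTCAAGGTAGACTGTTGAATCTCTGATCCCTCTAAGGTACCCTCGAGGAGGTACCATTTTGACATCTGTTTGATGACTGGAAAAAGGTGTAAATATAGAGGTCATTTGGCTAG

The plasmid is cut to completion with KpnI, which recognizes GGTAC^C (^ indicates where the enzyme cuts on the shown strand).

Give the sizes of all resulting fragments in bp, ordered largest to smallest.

123, 14 bp

KpnI sites (GGTACC) start at positions 60, 74.
KpnI cuts after base 5 of each site (before the last base), so after positions 64, 78.
Circular molecule, 2 cuts → 2 fragments:
  65–78 → 14 bp
  79–137 then 1–64 → 59 + 64 = 123 bp
Sorted largest to smallest: 123, 14 bp.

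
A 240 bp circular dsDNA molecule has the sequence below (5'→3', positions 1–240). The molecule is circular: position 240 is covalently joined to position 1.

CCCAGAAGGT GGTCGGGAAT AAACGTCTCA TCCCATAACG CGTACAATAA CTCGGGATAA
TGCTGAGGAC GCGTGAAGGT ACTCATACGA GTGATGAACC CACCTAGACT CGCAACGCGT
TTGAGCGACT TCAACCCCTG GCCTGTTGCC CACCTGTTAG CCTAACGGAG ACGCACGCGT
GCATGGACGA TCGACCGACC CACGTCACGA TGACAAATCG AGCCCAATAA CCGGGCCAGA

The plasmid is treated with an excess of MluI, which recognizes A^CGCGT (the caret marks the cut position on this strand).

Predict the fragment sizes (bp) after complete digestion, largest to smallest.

103, 60, 46, 31 bp

MluI sites (ACGCGT) start at positions 38, 69, 115, 175.
MluI cuts after the first base of each site, so after positions 38, 69, 115, 175.
Circular molecule, 4 cuts → 4 fragments:
  39–69 → 31 bp
  70–115 → 46 bp
  116–175 → 60 bp
  176–240 then 1–38 → 65 + 38 = 103 bp
Sorted largest to smallest: 103, 60, 46, 31 bp.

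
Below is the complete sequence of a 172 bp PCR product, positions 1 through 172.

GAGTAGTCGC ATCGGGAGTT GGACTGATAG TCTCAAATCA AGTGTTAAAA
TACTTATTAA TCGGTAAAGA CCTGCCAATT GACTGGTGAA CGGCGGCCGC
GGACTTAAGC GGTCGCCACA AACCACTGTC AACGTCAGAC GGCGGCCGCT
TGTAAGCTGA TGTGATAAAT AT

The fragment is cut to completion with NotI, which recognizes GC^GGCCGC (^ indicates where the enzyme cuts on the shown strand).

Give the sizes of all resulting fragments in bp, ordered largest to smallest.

NotI sites (GCGGCCGC) start at positions 93, 142.
NotI cuts after base 2 of each site, so after positions 94, 143.
Linear molecule, 2 cuts → 3 fragments:
  1–94 → 94 bp
  95–143 → 49 bp
  144–172 → 29 bp
Sorted largest to smallest: 94, 49, 29 bp.

94, 49, 29 bp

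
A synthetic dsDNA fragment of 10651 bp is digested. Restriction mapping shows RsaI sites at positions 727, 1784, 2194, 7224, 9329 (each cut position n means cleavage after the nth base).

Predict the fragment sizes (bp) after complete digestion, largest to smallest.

Linear molecule, 5 cuts → 6 fragments:
  727 − 0 = 727 bp
  1784 − 727 = 1057 bp
  2194 − 1784 = 410 bp
  7224 − 2194 = 5030 bp
  9329 − 7224 = 2105 bp
  10651 − 9329 = 1322 bp
Sorted largest to smallest: 5030, 2105, 1322, 1057, 727, 410 bp.

5030, 2105, 1322, 1057, 727, 410 bp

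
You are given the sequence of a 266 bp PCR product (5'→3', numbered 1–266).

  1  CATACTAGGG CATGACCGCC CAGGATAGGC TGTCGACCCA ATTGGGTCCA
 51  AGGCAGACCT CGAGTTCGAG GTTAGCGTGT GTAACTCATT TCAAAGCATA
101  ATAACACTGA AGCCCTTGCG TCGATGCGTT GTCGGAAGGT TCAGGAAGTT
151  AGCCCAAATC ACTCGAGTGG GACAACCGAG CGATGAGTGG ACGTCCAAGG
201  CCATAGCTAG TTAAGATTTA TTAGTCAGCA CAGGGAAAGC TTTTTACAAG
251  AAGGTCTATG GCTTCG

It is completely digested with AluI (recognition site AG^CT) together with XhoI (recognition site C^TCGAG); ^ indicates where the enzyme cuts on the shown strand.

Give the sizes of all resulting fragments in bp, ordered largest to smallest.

AluI sites (AGCT) start at positions 205, 238.
AluI cuts after base 2 of each site, so after positions 206, 239.
XhoI sites (CTCGAG) start at positions 59, 162.
XhoI cuts after the first base of each site, so after positions 59, 162.
Combined cut positions: 59, 162, 206, 239.
Linear molecule, 4 cuts → 5 fragments:
  1–59 → 59 bp
  60–162 → 103 bp
  163–206 → 44 bp
  207–239 → 33 bp
  240–266 → 27 bp
Sorted largest to smallest: 103, 59, 44, 33, 27 bp.

103, 59, 44, 33, 27 bp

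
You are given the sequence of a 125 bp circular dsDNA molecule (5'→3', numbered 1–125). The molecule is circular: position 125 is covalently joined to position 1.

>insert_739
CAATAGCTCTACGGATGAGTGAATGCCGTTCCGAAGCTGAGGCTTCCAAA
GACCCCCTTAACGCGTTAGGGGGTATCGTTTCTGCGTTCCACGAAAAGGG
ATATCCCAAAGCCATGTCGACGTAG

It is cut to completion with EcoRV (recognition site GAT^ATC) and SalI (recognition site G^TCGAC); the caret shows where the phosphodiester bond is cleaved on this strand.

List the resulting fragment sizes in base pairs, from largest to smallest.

The EcoRV site (GATATC) starts at position 100.
EcoRV cuts after base 3 of each site, so after position 102.
The SalI site (GTCGAC) starts at position 116.
SalI cuts after the first base of each site, so after position 116.
Combined cut positions: 102, 116.
Circular molecule, 2 cuts → 2 fragments:
  103–116 → 14 bp
  117–125 then 1–102 → 9 + 102 = 111 bp
Sorted largest to smallest: 111, 14 bp.

111, 14 bp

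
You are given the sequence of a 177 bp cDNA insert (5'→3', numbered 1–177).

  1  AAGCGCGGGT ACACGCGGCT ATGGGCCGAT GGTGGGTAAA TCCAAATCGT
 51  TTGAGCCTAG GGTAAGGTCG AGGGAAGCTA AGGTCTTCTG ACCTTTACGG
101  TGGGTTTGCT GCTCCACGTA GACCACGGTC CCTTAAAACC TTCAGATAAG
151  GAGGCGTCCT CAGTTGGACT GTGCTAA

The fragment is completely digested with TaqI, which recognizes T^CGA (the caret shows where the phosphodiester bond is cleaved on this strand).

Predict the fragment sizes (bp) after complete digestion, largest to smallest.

109, 68 bp

The TaqI site (TCGA) starts at position 68.
TaqI cuts after the first base of each site, so after position 68.
Linear molecule, 1 cut → 2 fragments:
  1–68 → 68 bp
  69–177 → 109 bp
Sorted largest to smallest: 109, 68 bp.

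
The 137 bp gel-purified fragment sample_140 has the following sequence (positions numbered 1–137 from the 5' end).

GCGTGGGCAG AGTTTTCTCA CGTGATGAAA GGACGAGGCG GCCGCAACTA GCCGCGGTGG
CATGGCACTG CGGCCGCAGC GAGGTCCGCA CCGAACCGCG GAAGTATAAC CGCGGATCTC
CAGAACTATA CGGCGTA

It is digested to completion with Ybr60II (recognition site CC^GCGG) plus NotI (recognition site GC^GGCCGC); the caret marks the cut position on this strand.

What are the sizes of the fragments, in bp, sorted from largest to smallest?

Ybr60II sites (CCGCGG) start at positions 52, 96, 110.
Ybr60II cuts after base 2 of each site, so after positions 53, 97, 111.
NotI sites (GCGGCCGC) start at positions 38, 70.
NotI cuts after base 2 of each site, so after positions 39, 71.
Combined cut positions: 39, 53, 71, 97, 111.
Linear molecule, 5 cuts → 6 fragments:
  1–39 → 39 bp
  40–53 → 14 bp
  54–71 → 18 bp
  72–97 → 26 bp
  98–111 → 14 bp
  112–137 → 26 bp
Sorted largest to smallest: 39, 26, 26, 18, 14, 14 bp.

39, 26, 26, 18, 14, 14 bp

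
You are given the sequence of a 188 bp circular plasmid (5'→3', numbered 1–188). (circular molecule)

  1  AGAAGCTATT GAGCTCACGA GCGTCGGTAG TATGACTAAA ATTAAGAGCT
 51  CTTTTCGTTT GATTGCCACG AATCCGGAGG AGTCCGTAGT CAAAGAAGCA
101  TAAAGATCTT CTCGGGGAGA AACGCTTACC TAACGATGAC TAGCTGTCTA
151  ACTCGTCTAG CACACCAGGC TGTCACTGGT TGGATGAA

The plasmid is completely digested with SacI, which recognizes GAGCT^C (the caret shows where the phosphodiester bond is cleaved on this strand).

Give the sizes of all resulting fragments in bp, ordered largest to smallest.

SacI sites (GAGCTC) start at positions 11, 46.
SacI cuts after base 5 of each site (before the last base), so after positions 15, 50.
Circular molecule, 2 cuts → 2 fragments:
  16–50 → 35 bp
  51–188 then 1–15 → 138 + 15 = 153 bp
Sorted largest to smallest: 153, 35 bp.

153, 35 bp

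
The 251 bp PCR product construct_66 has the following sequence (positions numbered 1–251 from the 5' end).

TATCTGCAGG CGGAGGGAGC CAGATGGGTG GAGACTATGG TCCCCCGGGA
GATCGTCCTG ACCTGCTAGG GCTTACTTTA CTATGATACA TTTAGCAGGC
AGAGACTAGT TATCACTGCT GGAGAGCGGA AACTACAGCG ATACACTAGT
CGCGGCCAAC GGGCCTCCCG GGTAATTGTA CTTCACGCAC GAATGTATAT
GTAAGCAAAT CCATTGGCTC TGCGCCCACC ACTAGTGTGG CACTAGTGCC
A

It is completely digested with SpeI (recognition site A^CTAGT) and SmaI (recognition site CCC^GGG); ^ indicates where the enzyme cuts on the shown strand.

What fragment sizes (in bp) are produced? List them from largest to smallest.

SpeI sites (ACTAGT) start at positions 105, 145, 231, 242.
SpeI cuts after the first base of each site, so after positions 105, 145, 231, 242.
SmaI sites (CCCGGG) start at positions 44, 167.
SmaI cuts after base 3 of each site, so after positions 46, 169.
Combined cut positions: 46, 105, 145, 169, 231, 242.
Linear molecule, 6 cuts → 7 fragments:
  1–46 → 46 bp
  47–105 → 59 bp
  106–145 → 40 bp
  146–169 → 24 bp
  170–231 → 62 bp
  232–242 → 11 bp
  243–251 → 9 bp
Sorted largest to smallest: 62, 59, 46, 40, 24, 11, 9 bp.

62, 59, 46, 40, 24, 11, 9 bp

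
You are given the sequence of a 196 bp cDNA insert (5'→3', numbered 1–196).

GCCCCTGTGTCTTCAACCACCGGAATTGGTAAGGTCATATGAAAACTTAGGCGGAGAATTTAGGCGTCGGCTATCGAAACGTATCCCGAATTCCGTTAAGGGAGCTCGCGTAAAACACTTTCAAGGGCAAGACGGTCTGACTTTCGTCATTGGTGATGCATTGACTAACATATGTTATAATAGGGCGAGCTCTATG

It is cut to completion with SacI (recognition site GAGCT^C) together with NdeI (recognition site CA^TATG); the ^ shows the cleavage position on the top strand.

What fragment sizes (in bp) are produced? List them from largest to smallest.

69, 64, 37, 21, 5 bp

SacI sites (GAGCTC) start at positions 102, 187.
SacI cuts after base 5 of each site (before the last base), so after positions 106, 191.
NdeI sites (CATATG) start at positions 36, 169.
NdeI cuts after base 2 of each site, so after positions 37, 170.
Combined cut positions: 37, 106, 170, 191.
Linear molecule, 4 cuts → 5 fragments:
  1–37 → 37 bp
  38–106 → 69 bp
  107–170 → 64 bp
  171–191 → 21 bp
  192–196 → 5 bp
Sorted largest to smallest: 69, 64, 37, 21, 5 bp.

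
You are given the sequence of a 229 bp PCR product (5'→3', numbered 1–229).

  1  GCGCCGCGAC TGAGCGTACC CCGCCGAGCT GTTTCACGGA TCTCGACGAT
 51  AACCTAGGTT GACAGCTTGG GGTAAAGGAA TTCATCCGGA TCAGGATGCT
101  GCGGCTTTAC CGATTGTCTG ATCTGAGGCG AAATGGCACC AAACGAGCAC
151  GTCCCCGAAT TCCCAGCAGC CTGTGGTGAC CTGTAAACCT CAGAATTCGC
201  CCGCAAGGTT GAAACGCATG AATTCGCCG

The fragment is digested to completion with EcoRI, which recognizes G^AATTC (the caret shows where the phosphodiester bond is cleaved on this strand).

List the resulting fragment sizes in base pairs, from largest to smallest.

EcoRI sites (GAATTC) start at positions 78, 157, 193, 220.
EcoRI cuts after the first base of each site, so after positions 78, 157, 193, 220.
Linear molecule, 4 cuts → 5 fragments:
  1–78 → 78 bp
  79–157 → 79 bp
  158–193 → 36 bp
  194–220 → 27 bp
  221–229 → 9 bp
Sorted largest to smallest: 79, 78, 36, 27, 9 bp.

79, 78, 36, 27, 9 bp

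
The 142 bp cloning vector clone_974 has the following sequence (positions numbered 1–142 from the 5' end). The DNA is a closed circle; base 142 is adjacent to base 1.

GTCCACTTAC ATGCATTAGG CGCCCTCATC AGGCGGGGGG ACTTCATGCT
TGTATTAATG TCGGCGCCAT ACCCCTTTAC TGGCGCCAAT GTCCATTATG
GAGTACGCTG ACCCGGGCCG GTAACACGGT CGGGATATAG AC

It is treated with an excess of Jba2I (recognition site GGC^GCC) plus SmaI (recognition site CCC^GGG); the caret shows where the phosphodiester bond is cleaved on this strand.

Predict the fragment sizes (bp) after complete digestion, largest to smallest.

Jba2I sites (GGCGCC) start at positions 19, 63, 82.
Jba2I cuts after base 3 of each site, so after positions 21, 65, 84.
The SmaI site (CCCGGG) starts at position 112.
SmaI cuts after base 3 of each site, so after position 114.
Combined cut positions: 21, 65, 84, 114.
Circular molecule, 4 cuts → 4 fragments:
  22–65 → 44 bp
  66–84 → 19 bp
  85–114 → 30 bp
  115–142 then 1–21 → 28 + 21 = 49 bp
Sorted largest to smallest: 49, 44, 30, 19 bp.

49, 44, 30, 19 bp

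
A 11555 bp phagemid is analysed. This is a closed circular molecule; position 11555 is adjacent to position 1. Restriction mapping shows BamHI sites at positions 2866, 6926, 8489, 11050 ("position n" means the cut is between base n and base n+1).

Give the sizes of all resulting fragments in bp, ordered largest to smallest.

Circular molecule, 4 cuts → 4 fragments:
  6926 − 2866 = 4060 bp
  8489 − 6926 = 1563 bp
  11050 − 8489 = 2561 bp
  wrap: 11555 − 11050 + 2866 = 3371 bp
Sorted largest to smallest: 4060, 3371, 2561, 1563 bp.

4060, 3371, 2561, 1563 bp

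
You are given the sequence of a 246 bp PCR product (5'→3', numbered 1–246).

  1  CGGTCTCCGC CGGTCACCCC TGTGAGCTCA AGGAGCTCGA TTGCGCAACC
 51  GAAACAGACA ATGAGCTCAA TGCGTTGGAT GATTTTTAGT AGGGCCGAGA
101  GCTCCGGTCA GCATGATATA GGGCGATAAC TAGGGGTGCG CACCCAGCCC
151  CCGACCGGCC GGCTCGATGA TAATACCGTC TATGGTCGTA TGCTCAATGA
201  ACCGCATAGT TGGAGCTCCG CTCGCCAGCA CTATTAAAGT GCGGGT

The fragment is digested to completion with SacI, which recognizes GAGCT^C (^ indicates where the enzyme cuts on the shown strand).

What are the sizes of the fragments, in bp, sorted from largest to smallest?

SacI sites (GAGCTC) start at positions 24, 33, 63, 99, 213.
SacI cuts after base 5 of each site (before the last base), so after positions 28, 37, 67, 103, 217.
Linear molecule, 5 cuts → 6 fragments:
  1–28 → 28 bp
  29–37 → 9 bp
  38–67 → 30 bp
  68–103 → 36 bp
  104–217 → 114 bp
  218–246 → 29 bp
Sorted largest to smallest: 114, 36, 30, 29, 28, 9 bp.

114, 36, 30, 29, 28, 9 bp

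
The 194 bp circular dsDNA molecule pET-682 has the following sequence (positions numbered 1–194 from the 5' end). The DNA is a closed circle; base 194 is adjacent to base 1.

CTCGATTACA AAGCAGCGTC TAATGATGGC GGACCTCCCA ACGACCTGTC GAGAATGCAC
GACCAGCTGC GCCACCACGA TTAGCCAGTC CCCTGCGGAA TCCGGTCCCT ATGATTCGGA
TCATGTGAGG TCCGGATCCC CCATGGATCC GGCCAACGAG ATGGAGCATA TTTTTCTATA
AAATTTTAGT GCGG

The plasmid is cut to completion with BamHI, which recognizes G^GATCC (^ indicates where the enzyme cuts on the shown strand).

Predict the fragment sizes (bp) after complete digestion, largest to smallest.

BamHI sites (GGATCC) start at positions 134, 145.
BamHI cuts after the first base of each site, so after positions 134, 145.
Circular molecule, 2 cuts → 2 fragments:
  135–145 → 11 bp
  146–194 then 1–134 → 49 + 134 = 183 bp
Sorted largest to smallest: 183, 11 bp.

183, 11 bp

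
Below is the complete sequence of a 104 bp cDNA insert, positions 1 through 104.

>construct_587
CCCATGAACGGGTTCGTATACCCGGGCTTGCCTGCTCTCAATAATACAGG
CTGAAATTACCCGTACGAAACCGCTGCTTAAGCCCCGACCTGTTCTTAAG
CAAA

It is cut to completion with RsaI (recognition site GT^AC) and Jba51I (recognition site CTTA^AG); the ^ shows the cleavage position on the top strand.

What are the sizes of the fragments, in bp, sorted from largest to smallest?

The RsaI site (GTAC) starts at position 63.
RsaI cuts after base 2 of each site, so after position 64.
Jba51I sites (CTTAAG) start at positions 77, 95.
Jba51I cuts after base 4 of each site, so after positions 80, 98.
Combined cut positions: 64, 80, 98.
Linear molecule, 3 cuts → 4 fragments:
  1–64 → 64 bp
  65–80 → 16 bp
  81–98 → 18 bp
  99–104 → 6 bp
Sorted largest to smallest: 64, 18, 16, 6 bp.

64, 18, 16, 6 bp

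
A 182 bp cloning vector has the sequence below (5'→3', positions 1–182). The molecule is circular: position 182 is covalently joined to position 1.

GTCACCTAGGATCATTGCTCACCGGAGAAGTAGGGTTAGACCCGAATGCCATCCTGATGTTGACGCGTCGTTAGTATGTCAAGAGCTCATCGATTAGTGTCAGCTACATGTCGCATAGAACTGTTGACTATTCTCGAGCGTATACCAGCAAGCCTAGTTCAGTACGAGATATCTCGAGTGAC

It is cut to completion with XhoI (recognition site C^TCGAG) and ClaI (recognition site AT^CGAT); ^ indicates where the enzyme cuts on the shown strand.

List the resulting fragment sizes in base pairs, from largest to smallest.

99, 43, 40 bp

XhoI sites (CTCGAG) start at positions 133, 173.
XhoI cuts after the first base of each site, so after positions 133, 173.
The ClaI site (ATCGAT) starts at position 89.
ClaI cuts after base 2 of each site, so after position 90.
Combined cut positions: 90, 133, 173.
Circular molecule, 3 cuts → 3 fragments:
  91–133 → 43 bp
  134–173 → 40 bp
  174–182 then 1–90 → 9 + 90 = 99 bp
Sorted largest to smallest: 99, 43, 40 bp.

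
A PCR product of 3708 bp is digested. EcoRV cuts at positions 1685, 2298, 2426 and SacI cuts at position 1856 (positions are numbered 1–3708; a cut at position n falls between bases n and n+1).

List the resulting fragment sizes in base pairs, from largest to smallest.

Combined cut positions (sorted): 1685, 1856, 2298, 2426.
Linear molecule, 4 cuts → 5 fragments:
  1685 − 0 = 1685 bp
  1856 − 1685 = 171 bp
  2298 − 1856 = 442 bp
  2426 − 2298 = 128 bp
  3708 − 2426 = 1282 bp
Sorted largest to smallest: 1685, 1282, 442, 171, 128 bp.

1685, 1282, 442, 171, 128 bp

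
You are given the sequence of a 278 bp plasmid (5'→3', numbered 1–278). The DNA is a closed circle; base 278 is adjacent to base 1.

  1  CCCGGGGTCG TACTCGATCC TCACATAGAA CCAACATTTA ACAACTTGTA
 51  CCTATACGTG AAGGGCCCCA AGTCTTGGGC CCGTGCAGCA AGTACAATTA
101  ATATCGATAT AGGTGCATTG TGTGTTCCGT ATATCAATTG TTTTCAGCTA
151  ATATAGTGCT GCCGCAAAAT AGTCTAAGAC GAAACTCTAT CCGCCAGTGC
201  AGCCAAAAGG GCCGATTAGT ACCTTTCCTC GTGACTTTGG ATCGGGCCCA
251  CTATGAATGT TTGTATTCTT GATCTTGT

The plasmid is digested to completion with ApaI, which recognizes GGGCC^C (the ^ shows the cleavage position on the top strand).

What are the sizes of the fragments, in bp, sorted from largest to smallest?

ApaI sites (GGGCCC) start at positions 63, 77, 244.
ApaI cuts after base 5 of each site (before the last base), so after positions 67, 81, 248.
Circular molecule, 3 cuts → 3 fragments:
  68–81 → 14 bp
  82–248 → 167 bp
  249–278 then 1–67 → 30 + 67 = 97 bp
Sorted largest to smallest: 167, 97, 14 bp.

167, 97, 14 bp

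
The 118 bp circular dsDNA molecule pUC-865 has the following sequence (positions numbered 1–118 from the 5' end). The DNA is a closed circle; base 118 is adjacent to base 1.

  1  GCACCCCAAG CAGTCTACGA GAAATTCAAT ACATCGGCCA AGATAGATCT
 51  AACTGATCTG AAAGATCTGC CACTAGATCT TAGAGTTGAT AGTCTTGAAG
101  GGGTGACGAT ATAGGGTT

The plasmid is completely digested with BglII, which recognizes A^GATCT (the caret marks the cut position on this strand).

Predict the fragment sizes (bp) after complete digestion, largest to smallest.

BglII sites (AGATCT) start at positions 45, 63, 75.
BglII cuts after the first base of each site, so after positions 45, 63, 75.
Circular molecule, 3 cuts → 3 fragments:
  46–63 → 18 bp
  64–75 → 12 bp
  76–118 then 1–45 → 43 + 45 = 88 bp
Sorted largest to smallest: 88, 18, 12 bp.

88, 18, 12 bp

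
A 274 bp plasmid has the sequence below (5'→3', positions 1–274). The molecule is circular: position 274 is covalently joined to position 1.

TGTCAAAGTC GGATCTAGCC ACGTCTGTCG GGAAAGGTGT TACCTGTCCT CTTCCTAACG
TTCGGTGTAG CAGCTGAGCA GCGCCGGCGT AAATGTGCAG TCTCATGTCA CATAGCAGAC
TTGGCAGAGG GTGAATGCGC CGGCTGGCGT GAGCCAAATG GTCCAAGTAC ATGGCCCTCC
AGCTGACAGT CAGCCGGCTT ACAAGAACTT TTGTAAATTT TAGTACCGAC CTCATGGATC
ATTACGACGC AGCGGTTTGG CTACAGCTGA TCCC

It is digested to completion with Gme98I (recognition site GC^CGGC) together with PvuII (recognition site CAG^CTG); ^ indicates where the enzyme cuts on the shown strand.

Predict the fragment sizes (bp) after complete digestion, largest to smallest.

Gme98I sites (GCCGGC) start at positions 83, 139, 193.
Gme98I cuts after base 2 of each site, so after positions 84, 140, 194.
PvuII sites (CAGCTG) start at positions 71, 180, 264.
PvuII cuts after base 3 of each site, so after positions 73, 182, 266.
Combined cut positions: 73, 84, 140, 182, 194, 266.
Circular molecule, 6 cuts → 6 fragments:
  74–84 → 11 bp
  85–140 → 56 bp
  141–182 → 42 bp
  183–194 → 12 bp
  195–266 → 72 bp
  267–274 then 1–73 → 8 + 73 = 81 bp
Sorted largest to smallest: 81, 72, 56, 42, 12, 11 bp.

81, 72, 56, 42, 12, 11 bp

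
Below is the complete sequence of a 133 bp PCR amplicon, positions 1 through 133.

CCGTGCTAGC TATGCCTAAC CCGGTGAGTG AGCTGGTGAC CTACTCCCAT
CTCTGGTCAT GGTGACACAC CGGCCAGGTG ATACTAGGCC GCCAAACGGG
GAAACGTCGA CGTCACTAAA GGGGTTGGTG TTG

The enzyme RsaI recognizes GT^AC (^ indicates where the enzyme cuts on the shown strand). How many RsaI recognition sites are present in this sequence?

No occurrence of GTAC is present in the sequence.
RsaI does not cut: 0 sites.

0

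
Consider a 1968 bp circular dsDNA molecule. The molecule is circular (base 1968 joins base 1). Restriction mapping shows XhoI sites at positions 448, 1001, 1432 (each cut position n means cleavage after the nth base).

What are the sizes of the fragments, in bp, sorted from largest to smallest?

984, 553, 431 bp

Circular molecule, 3 cuts → 3 fragments:
  1001 − 448 = 553 bp
  1432 − 1001 = 431 bp
  wrap: 1968 − 1432 + 448 = 984 bp
Sorted largest to smallest: 984, 553, 431 bp.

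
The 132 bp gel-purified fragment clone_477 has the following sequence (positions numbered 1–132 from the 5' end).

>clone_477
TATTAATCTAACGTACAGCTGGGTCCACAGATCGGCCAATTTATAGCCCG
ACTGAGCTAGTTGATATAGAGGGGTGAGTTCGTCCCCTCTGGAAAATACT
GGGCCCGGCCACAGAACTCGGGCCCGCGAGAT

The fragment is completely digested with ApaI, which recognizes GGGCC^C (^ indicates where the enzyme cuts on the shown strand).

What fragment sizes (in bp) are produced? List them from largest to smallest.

ApaI sites (GGGCCC) start at positions 101, 120.
ApaI cuts after base 5 of each site (before the last base), so after positions 105, 124.
Linear molecule, 2 cuts → 3 fragments:
  1–105 → 105 bp
  106–124 → 19 bp
  125–132 → 8 bp
Sorted largest to smallest: 105, 19, 8 bp.

105, 19, 8 bp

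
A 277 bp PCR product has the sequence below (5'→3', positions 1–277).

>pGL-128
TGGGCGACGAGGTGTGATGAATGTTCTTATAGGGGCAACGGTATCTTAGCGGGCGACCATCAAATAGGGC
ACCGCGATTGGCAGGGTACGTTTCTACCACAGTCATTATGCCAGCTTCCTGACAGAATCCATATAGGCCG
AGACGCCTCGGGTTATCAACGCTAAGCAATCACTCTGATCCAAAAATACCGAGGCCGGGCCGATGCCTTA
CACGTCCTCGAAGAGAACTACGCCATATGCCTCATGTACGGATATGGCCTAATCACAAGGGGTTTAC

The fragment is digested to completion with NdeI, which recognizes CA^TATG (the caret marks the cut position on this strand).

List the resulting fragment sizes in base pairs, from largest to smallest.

The NdeI site (CATATG) starts at position 234.
NdeI cuts after base 2 of each site, so after position 235.
Linear molecule, 1 cut → 2 fragments:
  1–235 → 235 bp
  236–277 → 42 bp
Sorted largest to smallest: 235, 42 bp.

235, 42 bp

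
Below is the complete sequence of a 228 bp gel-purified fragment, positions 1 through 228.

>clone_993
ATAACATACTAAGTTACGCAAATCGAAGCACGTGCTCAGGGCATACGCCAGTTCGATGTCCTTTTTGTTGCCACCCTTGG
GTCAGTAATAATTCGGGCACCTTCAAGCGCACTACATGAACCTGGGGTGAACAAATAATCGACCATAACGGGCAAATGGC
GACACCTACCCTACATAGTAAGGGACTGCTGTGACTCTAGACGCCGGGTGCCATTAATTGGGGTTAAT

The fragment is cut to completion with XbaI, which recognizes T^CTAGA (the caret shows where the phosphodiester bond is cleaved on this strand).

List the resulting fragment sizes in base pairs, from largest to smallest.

196, 32 bp

The XbaI site (TCTAGA) starts at position 196.
XbaI cuts after the first base of each site, so after position 196.
Linear molecule, 1 cut → 2 fragments:
  1–196 → 196 bp
  197–228 → 32 bp
Sorted largest to smallest: 196, 32 bp.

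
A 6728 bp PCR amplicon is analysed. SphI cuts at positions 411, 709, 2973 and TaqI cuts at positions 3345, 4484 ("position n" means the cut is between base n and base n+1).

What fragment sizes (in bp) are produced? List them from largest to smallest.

Combined cut positions (sorted): 411, 709, 2973, 3345, 4484.
Linear molecule, 5 cuts → 6 fragments:
  411 − 0 = 411 bp
  709 − 411 = 298 bp
  2973 − 709 = 2264 bp
  3345 − 2973 = 372 bp
  4484 − 3345 = 1139 bp
  6728 − 4484 = 2244 bp
Sorted largest to smallest: 2264, 2244, 1139, 411, 372, 298 bp.

2264, 2244, 1139, 411, 372, 298 bp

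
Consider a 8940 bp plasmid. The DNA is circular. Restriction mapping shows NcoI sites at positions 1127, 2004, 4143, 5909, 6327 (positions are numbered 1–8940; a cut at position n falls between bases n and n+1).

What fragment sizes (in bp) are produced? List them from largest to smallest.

3740, 2139, 1766, 877, 418 bp

Circular molecule, 5 cuts → 5 fragments:
  2004 − 1127 = 877 bp
  4143 − 2004 = 2139 bp
  5909 − 4143 = 1766 bp
  6327 − 5909 = 418 bp
  wrap: 8940 − 6327 + 1127 = 3740 bp
Sorted largest to smallest: 3740, 2139, 1766, 877, 418 bp.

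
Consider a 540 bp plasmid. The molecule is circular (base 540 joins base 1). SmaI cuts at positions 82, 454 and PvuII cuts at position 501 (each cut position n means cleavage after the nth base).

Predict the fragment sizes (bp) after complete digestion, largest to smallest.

Combined cut positions (sorted): 82, 454, 501.
Circular molecule, 3 cuts → 3 fragments:
  454 − 82 = 372 bp
  501 − 454 = 47 bp
  wrap: 540 − 501 + 82 = 121 bp
Sorted largest to smallest: 372, 121, 47 bp.

372, 121, 47 bp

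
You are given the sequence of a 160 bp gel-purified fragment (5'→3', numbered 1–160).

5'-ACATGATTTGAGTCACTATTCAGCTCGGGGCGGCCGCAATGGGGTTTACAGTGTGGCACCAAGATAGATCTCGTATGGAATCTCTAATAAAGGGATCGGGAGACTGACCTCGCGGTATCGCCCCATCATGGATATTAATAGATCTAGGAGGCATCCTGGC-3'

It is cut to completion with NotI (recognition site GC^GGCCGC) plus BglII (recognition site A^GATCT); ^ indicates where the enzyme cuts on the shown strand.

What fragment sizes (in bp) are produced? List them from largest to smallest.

74, 35, 31, 20 bp

The NotI site (GCGGCCGC) starts at position 30.
NotI cuts after base 2 of each site, so after position 31.
BglII sites (AGATCT) start at positions 66, 140.
BglII cuts after the first base of each site, so after positions 66, 140.
Combined cut positions: 31, 66, 140.
Linear molecule, 3 cuts → 4 fragments:
  1–31 → 31 bp
  32–66 → 35 bp
  67–140 → 74 bp
  141–160 → 20 bp
Sorted largest to smallest: 74, 35, 31, 20 bp.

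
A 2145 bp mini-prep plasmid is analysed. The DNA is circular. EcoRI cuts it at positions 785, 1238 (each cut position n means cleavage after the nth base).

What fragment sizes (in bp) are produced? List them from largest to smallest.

Circular molecule, 2 cuts → 2 fragments:
  1238 − 785 = 453 bp
  wrap: 2145 − 1238 + 785 = 1692 bp
Sorted largest to smallest: 1692, 453 bp.

1692, 453 bp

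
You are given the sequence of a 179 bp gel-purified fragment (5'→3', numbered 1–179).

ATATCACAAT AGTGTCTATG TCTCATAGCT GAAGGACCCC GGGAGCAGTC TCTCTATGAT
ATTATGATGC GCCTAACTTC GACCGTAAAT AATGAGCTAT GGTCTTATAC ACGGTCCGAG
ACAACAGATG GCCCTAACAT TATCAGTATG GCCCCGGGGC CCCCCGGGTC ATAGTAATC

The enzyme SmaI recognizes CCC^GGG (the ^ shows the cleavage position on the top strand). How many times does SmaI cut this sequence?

CCCGGG occurs starting at positions 38, 153, 163.
SmaI cuts at 3 sites.

3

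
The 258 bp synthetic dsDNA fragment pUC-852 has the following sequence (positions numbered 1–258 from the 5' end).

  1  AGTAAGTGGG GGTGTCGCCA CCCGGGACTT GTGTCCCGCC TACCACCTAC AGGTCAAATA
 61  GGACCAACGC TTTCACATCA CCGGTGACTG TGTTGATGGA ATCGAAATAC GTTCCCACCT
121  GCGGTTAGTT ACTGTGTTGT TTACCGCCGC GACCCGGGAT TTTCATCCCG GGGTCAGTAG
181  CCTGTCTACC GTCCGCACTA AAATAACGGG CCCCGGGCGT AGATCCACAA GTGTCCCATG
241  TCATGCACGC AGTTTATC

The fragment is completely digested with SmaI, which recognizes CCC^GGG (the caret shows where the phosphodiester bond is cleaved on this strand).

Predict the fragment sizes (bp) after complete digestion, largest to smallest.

SmaI sites (CCCGGG) start at positions 21, 153, 167, 212.
SmaI cuts after base 3 of each site, so after positions 23, 155, 169, 214.
Linear molecule, 4 cuts → 5 fragments:
  1–23 → 23 bp
  24–155 → 132 bp
  156–169 → 14 bp
  170–214 → 45 bp
  215–258 → 44 bp
Sorted largest to smallest: 132, 45, 44, 23, 14 bp.

132, 45, 44, 23, 14 bp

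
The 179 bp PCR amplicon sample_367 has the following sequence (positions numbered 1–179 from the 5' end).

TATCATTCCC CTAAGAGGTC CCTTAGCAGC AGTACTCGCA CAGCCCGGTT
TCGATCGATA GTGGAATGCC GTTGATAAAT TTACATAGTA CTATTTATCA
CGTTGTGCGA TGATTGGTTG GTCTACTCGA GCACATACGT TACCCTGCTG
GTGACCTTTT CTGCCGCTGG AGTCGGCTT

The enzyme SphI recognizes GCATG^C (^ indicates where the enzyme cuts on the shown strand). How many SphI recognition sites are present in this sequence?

No occurrence of GCATGC is present in the sequence.
SphI does not cut: 0 sites.

0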